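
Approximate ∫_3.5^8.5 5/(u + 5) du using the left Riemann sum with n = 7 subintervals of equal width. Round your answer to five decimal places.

2.39270

Δu = (8.5 − 3.5)/7 = 5/7.
Left endpoints: 3.5, 59/14, 69/14, 79/14, 89/14, 99/14, 109/14.
f(3.5) = 10/17, f(59/14) = 70/129, f(69/14) = 70/139, f(79/14) = 70/149, f(89/14) = 70/159, f(99/14) = 70/169, f(109/14) = 70/179.
Sum = Δu · [f(3.5) + f(59/14) + f(69/14) + ...].
Sum ≈ 2.39270.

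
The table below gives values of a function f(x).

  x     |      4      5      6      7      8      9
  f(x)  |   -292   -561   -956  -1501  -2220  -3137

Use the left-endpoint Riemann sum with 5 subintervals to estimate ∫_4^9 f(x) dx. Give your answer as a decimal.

-5530

Δx = 1.
Sum = 1·[(-292) + (-561) + (-956) + (-1501) + (-2220)] = -5530.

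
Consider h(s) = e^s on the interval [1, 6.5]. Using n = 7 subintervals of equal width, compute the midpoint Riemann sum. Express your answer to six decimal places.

Δs = (6.5 − 1)/7 = 11/14.
Midpoints: 39/28, 61/28, 83/28, 3.75, 127/28, 149/28, 171/28.
h(39/28) ≈ 4.026337, h(61/28) ≈ 8.833678, h(83/28) ≈ 19.380855, h(3.75) ≈ 42.521082, h(127/28) ≈ 93.290127, h(149/28) ≈ 204.676068, h(171/28) ≈ 449.053869.
Sum = Δs · [h(39/28) + h(61/28) + h(83/28) + ...].
Sum ≈ 645.685870.

645.685870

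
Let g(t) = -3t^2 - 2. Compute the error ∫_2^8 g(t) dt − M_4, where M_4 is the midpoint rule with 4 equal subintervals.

Exact integral: ∫_2^8 g(t) dt = -516.
M_4 = -512.625.
Error = -516 − (-512.625) = -3.375.

-3.375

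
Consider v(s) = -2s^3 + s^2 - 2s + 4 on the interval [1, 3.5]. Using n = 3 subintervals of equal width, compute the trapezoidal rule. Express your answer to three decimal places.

Δs = (3.5 − 1)/3 = 5/6.
v(1) = 1, v(11/6) = -233/27, v(8/3) = -868/27, v(3.5) = -76.5.
T_3 = (Δs/2)·[v(s_0) + 2v(s_1) + 2v(s_2) + v(s_3)].
Sum ≈ -65.440.

-65.440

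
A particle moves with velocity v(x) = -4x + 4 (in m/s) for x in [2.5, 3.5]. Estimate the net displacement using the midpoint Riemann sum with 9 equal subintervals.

Δx = (3.5 − 2.5)/9 = 1/9.
Midpoints: 23/9, 8/3, 25/9, 26/9, 3, 28/9, 29/9, 10/3, 31/9.
v(23/9) = -56/9, v(8/3) = -20/3, v(25/9) = -64/9, v(26/9) = -68/9, v(3) = -8, v(28/9) = -76/9, v(29/9) = -80/9, v(10/3) = -28/3, v(31/9) = -88/9.
Sum = Δx · [v(23/9) + v(8/3) + v(25/9) + ...].
Sum = -8.

-8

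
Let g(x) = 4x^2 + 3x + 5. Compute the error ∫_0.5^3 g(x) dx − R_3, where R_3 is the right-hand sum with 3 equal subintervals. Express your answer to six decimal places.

Exact integral: ∫_0.5^3 g(x) dx ≈ 61.45833333.
R_3 ≈ 80.32407407.
Error ≈ 61.45833333 − 80.32407407 ≈ -18.865741.

-18.865741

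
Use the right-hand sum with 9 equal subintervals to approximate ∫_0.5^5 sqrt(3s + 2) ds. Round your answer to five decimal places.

Δs = (5 − 0.5)/9 = 0.5.
Right endpoints: 1, 1.5, 2, 2.5, 3, 3.5, 4, 4.5, 5.
f(1) ≈ 2.23607, f(1.5) ≈ 2.54951, f(2) ≈ 2.82843, f(2.5) ≈ 3.08221, f(3) ≈ 3.31662, f(3.5) ≈ 3.53553, f(4) ≈ 3.74166, f(4.5) ≈ 3.93700, f(5) ≈ 4.12311.
Sum = Δs · [f(1) + f(1.5) + f(2) + ...].
Sum ≈ 14.67507.

14.67507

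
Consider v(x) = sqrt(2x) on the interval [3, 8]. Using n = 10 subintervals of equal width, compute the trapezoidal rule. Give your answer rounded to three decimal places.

Δx = (8 − 3)/10 = 0.5.
v(3) ≈ 2.449, v(3.5) ≈ 2.646, v(4) ≈ 2.828, v(4.5) ≈ 3.000, v(5) ≈ 3.162, v(5.5) ≈ 3.317, v(6) ≈ 3.464, v(6.5) ≈ 3.606, v(7) ≈ 3.742, v(7.5) ≈ 3.873, v(8) ≈ 4.000.
T_10 = (Δx/2)·[v(x_0) + 2v(x_1) + ... + 2v(x_{9}) + v(x_10)].
Sum ≈ 16.431.

16.431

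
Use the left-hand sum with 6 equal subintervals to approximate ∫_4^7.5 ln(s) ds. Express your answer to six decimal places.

Δs = (7.5 − 4)/6 = 7/12.
Left endpoints: 4, 55/12, 31/6, 5.75, 19/3, 83/12.
f(4) ≈ 1.386294, f(55/12) ≈ 1.522427, f(31/6) ≈ 1.642228, f(5.75) ≈ 1.749200, f(19/3) ≈ 1.845827, f(83/12) ≈ 1.933934.
Sum = Δs · [f(4) + f(55/12) + f(31/6) + ...].
Sum ≈ 5.879947.

5.879947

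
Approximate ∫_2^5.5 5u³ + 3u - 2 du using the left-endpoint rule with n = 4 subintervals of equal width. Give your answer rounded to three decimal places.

Δu = (5.5 − 2)/4 = 0.875.
Left endpoints: 2, 2.875, 3.75, 4.625.
f(2) = 44, f(2.875) = 64227/512, f(3.75) = 272.921875, f(4.625) = 259345/512.
Sum = Δu · [f(2) + f(2.875) + f(3.75) + f(4.625)].
Sum ≈ 830.286.

830.286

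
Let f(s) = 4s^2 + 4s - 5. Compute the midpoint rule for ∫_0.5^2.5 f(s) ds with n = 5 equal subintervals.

Δs = (2.5 − 0.5)/5 = 0.4.
Midpoints: 0.7, 1.1, 1.5, 1.9, 2.3.
f(0.7) = -0.24, f(1.1) = 4.24, f(1.5) = 10, f(1.9) = 17.04, f(2.3) = 25.36.
Sum = Δs · [f(0.7) + f(1.1) + f(1.5) + f(1.9) + f(2.3)].
Sum = 22.56.

22.56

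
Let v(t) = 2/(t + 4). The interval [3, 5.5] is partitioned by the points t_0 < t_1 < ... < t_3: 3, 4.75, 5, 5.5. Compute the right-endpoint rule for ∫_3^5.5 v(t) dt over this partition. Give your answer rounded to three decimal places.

0.561

Subinterval widths: 1.75, 0.25, 0.5.
Right endpoints: 4.75, 5, 5.5.
v(4.75) = 8/35, v(5) = 2/9, v(5.5) = 4/19.
Sum = Σ Δt_i · v(t_i).
Sum ≈ 0.561.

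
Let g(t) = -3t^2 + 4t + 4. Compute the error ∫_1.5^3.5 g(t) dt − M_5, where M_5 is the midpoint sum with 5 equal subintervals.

-0.08

Exact integral: ∫_1.5^3.5 g(t) dt = -11.5.
M_5 = -11.42.
Error = -11.5 − (-11.42) = -0.08.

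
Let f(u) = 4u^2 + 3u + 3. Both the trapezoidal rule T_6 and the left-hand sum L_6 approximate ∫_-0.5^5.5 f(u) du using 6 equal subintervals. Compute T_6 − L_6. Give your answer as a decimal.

69

T_6 = 289.
L_6 = 220.
T_6 − L_6 = 69.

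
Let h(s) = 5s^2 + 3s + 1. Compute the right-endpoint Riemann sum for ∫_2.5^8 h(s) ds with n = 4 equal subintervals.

1137.94140625

Δs = (8 − 2.5)/4 = 1.375.
Right endpoints: 3.875, 5.25, 6.625, 8.
h(3.875) = 87.703125, h(5.25) = 154.5625, h(6.625) = 240.328125, h(8) = 345.
Sum = Δs · [h(3.875) + h(5.25) + h(6.625) + h(8)].
Sum = 1137.94140625.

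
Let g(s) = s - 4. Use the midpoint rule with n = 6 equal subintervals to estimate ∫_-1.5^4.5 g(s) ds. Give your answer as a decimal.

-15

Δs = (4.5 − (-1.5))/6 = 1.
Midpoints: -1, 0, 1, 2, 3, 4.
g(-1) = -5, g(0) = -4, g(1) = -3, g(2) = -2, g(3) = -1, g(4) = 0.
Sum = Δs · [g(-1) + g(0) + g(1) + ...].
Sum = -15.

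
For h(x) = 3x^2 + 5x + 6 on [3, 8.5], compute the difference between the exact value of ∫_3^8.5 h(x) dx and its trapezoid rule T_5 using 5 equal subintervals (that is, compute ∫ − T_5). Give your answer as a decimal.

Exact integral: ∫_3^8.5 h(x) dx = 778.25.
T_5 = 781.5775.
Error = 778.25 − 781.5775 = -3.3275.

-3.3275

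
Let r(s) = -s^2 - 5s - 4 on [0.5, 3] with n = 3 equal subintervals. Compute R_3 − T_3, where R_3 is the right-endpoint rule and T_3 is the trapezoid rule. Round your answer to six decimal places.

R_3 ≈ -49.97685185.
T_3 ≈ -41.12268519.
R_3 − T_3 ≈ -8.854167.

-8.854167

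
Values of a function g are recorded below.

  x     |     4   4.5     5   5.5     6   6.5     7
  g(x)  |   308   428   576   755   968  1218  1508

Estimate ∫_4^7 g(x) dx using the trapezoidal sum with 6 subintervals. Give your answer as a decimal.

2426.5

Δx = 0.5.
T_6 = (0.5/2)·[308 + 2·428 + 2·576 + 2·755 + 2·968 + 2·1218 + 1508] = 2426.5.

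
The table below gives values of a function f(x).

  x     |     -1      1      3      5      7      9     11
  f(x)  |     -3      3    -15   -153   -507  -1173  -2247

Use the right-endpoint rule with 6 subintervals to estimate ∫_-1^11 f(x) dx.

Δx = 2.
Sum = 2·[3 + (-15) + (-153) + (-507) + (-1173) + (-2247)] = -8184.

-8184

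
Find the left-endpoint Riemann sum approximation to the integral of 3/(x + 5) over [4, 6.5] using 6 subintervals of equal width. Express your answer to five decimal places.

Δx = (6.5 − 4)/6 = 5/12.
Left endpoints: 4, 53/12, 29/6, 5.25, 17/3, 73/12.
f(4) = 1/3, f(53/12) = 36/113, f(29/6) = 18/59, f(5.25) = 12/41, f(17/3) = 0.28125, f(73/12) = 36/133.
Sum = Δx · [f(4) + f(53/12) + f(29/6) + ...].
Sum ≈ 0.75067.

0.75067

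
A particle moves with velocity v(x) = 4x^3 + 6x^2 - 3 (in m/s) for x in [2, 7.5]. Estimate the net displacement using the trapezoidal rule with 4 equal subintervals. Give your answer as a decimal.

4068.49609375

Δx = (7.5 − 2)/4 = 1.375.
v(2) = 53, v(3.375) = 219.1171875, v(4.75) = 561.0625, v(6.125) = 1141.2265625, v(7.5) = 2022.
T_4 = (Δx/2)·[v(x_0) + 2v(x_1) + 2v(x_2) + 2v(x_3) + v(x_4)].
Sum = 4068.49609375.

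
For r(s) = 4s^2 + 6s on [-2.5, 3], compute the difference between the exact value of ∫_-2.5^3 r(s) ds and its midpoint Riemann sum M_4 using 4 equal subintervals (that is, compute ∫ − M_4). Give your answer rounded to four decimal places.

3.4661

Exact integral: ∫_-2.5^3 r(s) ds ≈ 65.083333.
M_4 = 61.6171875.
Error ≈ 65.083333 − 61.6171875 ≈ 3.4661.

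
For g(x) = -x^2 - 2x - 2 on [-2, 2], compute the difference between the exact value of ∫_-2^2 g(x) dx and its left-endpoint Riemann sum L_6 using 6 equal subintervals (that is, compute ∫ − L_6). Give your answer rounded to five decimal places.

Exact integral: ∫_-2^2 g(x) dx ≈ -13.3333333.
L_6 ≈ -10.9629630.
Error ≈ -13.3333333 − (-10.9629630) ≈ -2.37037.

-2.37037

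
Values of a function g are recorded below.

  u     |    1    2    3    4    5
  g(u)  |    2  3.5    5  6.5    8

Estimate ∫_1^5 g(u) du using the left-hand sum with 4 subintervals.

17

Δu = 1.
Sum = 1·[2 + 3.5 + 5 + 6.5] = 17.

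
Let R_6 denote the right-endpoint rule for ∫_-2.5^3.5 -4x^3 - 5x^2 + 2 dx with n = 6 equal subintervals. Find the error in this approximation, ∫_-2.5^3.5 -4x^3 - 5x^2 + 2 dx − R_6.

143

Exact integral: ∫_-2.5^3.5 f(x) dx = -196.5.
R_6 = -339.5.
Error = -196.5 − (-339.5) = 143.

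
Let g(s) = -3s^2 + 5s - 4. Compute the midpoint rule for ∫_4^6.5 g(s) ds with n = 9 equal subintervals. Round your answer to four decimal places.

Δs = (6.5 − 4)/9 = 5/18.
Midpoints: 149/36, 53/12, 169/36, 179/36, 5.25, 199/36, 209/36, 73/12, 229/36.
g(149/36) = -14989/432, g(53/12) = -40.4375, g(169/36) = -20149/432, g(179/36) = -23029/432, g(5.25) = -60.4375, g(199/36) = -29389/432, g(209/36) = -32869/432, g(73/12) = -4061/48, g(229/36) = -40429/432.
Sum = Δs · [g(149/36) + g(53/12) + g(169/36) + ...].
Sum ≈ -154.9518.

-154.9518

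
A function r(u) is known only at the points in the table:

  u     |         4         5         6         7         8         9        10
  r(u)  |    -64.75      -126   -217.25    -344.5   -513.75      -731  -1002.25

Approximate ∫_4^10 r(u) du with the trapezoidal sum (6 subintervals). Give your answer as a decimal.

Δu = 1.
T_6 = (1/2)·[(-64.75) + 2·(-126) + 2·(-217.25) + 2·(-344.5) + 2·(-513.75) + 2·(-731) + (-1002.25)] = -2466.

-2466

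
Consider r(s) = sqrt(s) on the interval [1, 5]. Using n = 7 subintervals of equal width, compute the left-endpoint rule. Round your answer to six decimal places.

6.426261

Δs = (5 − 1)/7 = 4/7.
Left endpoints: 1, 11/7, 15/7, 19/7, 23/7, 27/7, 31/7.
r(1) ≈ 1.000000, r(11/7) ≈ 1.253566, r(15/7) ≈ 1.463850, r(19/7) ≈ 1.647509, r(23/7) ≈ 1.812654, r(27/7) ≈ 1.963961, r(31/7) ≈ 2.104417.
Sum = Δs · [r(1) + r(11/7) + r(15/7) + ...].
Sum ≈ 6.426261.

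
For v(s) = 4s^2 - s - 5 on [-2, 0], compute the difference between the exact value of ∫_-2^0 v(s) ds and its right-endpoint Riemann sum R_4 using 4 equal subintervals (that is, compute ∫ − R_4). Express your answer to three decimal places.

Exact integral: ∫_-2^0 v(s) ds ≈ 2.66667.
R_4 = -1.5.
Error ≈ 2.66667 − (-1.5) ≈ 4.167.

4.167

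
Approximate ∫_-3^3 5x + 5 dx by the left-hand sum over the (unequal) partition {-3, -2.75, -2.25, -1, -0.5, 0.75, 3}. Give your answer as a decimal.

Subinterval widths: 0.25, 0.5, 1.25, 0.5, 1.25, 2.25.
Left endpoints: -3, -2.75, -2.25, -1, -0.5, 0.75.
f(-3) = -10, f(-2.75) = -8.75, f(-2.25) = -6.25, f(-1) = 0, f(-0.5) = 2.5, f(0.75) = 8.75.
Sum = Σ Δx_i · f(x_i).
Sum = 8.125.

8.125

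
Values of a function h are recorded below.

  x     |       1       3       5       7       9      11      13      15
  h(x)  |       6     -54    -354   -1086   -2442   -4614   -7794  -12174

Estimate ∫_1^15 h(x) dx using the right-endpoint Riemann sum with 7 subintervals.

-57036

Δx = 2.
Sum = 2·[(-54) + (-354) + (-1086) + (-2442) + (-4614) + (-7794) + (-12174)] = -57036.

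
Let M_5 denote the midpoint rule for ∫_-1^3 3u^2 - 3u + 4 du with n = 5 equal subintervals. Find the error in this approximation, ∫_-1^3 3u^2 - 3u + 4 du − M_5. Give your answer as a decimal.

0.64

Exact integral: ∫_-1^3 f(u) du = 32.
M_5 = 31.36.
Error = 32 − 31.36 = 0.64.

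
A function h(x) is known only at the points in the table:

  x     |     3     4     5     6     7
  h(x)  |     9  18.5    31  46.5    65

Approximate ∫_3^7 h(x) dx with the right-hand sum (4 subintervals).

161

Δx = 1.
Sum = 1·[18.5 + 31 + 46.5 + 65] = 161.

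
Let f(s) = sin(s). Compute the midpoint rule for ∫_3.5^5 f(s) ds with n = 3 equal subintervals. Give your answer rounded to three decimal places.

Δs = (5 − 3.5)/3 = 0.5.
Midpoints: 3.75, 4.25, 4.75.
f(3.75) ≈ -0.572, f(4.25) ≈ -0.895, f(4.75) ≈ -0.999.
Sum = Δs · [f(3.75) + f(4.25) + f(4.75)].
Sum ≈ -1.233.

-1.233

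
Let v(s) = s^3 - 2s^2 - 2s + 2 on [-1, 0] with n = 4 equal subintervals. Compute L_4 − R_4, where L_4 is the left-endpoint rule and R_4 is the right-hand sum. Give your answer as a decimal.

L_4 = 1.921875.
R_4 = 2.171875.
L_4 − R_4 = -0.25.

-0.25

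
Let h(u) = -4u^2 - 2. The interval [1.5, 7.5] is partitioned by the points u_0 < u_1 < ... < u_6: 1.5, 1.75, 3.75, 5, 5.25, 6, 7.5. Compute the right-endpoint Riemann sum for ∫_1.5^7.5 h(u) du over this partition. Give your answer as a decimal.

-725.625

Subinterval widths: 0.25, 2, 1.25, 0.25, 0.75, 1.5.
Right endpoints: 1.75, 3.75, 5, 5.25, 6, 7.5.
h(1.75) = -14.25, h(3.75) = -58.25, h(5) = -102, h(5.25) = -112.25, h(6) = -146, h(7.5) = -227.
Sum = Σ Δu_i · h(u_i).
Sum = -725.625.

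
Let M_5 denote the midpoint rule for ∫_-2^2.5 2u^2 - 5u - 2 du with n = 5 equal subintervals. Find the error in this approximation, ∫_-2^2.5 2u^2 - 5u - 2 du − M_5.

Exact integral: ∫_-2^2.5 f(u) du = 1.125.
M_5 = 0.5175.
Error = 1.125 − 0.5175 = 0.6075.

0.6075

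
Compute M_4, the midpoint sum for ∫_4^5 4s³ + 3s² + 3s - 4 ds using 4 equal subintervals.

Δs = (5 − 4)/4 = 0.25.
Midpoints: 4.125, 4.375, 4.625, 4.875.
f(4.125) = 340.1796875, f(4.375) = 401.5078125, f(4.625) = 469.7734375, f(4.875) = 545.3515625.
Sum = Δs · [f(4.125) + f(4.375) + f(4.625) + f(4.875)].
Sum = 439.203125.

439.203125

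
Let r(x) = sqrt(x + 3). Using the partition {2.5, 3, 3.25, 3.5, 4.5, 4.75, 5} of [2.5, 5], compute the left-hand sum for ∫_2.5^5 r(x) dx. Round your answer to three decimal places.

Subinterval widths: 0.5, 0.25, 0.25, 1, 0.25, 0.25.
Left endpoints: 2.5, 3, 3.25, 3.5, 4.5, 4.75.
r(2.5) ≈ 2.345, r(3) ≈ 2.449, r(3.25) ≈ 2.500, r(3.5) ≈ 2.550, r(4.5) ≈ 2.739, r(4.75) ≈ 2.784.
Sum = Σ Δx_i · r(x_i).
Sum ≈ 6.340.

6.340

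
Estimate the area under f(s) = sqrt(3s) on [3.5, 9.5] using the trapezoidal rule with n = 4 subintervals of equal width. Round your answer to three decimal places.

Δs = (9.5 − 3.5)/4 = 1.5.
f(3.5) ≈ 3.240, f(5) ≈ 3.873, f(6.5) ≈ 4.416, f(8) ≈ 4.899, f(9.5) ≈ 5.339.
T_4 = (Δs/2)·[f(s_0) + 2f(s_1) + 2f(s_2) + 2f(s_3) + f(s_4)].
Sum ≈ 26.216.

26.216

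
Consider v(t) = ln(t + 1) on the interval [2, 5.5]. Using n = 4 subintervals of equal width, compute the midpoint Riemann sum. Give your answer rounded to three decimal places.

Δt = (5.5 − 2)/4 = 0.875.
Midpoints: 2.4375, 3.3125, 4.1875, 5.0625.
v(2.4375) ≈ 1.235, v(3.3125) ≈ 1.462, v(4.1875) ≈ 1.646, v(5.0625) ≈ 1.802.
Sum = Δt · [v(2.4375) + v(3.3125) + v(4.1875) + v(5.0625)].
Sum ≈ 5.377.

5.377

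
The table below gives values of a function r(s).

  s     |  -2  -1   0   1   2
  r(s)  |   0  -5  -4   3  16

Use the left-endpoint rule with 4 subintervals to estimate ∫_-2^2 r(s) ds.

-6

Δs = 1.
Sum = 1·[0 + (-5) + (-4) + 3] = -6.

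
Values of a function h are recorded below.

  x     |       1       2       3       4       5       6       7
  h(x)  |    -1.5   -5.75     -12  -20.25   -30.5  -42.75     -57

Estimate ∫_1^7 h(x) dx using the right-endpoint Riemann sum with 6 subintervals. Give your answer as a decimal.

-168.25

Δx = 1.
Sum = 1·[(-5.75) + (-12) + (-20.25) + (-30.5) + (-42.75) + (-57)] = -168.25.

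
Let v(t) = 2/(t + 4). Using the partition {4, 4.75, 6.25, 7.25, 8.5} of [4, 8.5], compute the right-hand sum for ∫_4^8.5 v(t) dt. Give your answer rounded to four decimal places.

Subinterval widths: 0.75, 1.5, 1, 1.25.
Right endpoints: 4.75, 6.25, 7.25, 8.5.
v(4.75) = 8/35, v(6.25) = 8/41, v(7.25) = 8/45, v(8.5) = 0.16.
Sum = Σ Δt_i · v(t_i).
Sum ≈ 0.8419.

0.8419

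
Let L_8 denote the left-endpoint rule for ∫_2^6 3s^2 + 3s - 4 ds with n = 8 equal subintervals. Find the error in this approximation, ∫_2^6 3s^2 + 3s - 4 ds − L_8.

26.5

Exact integral: ∫_2^6 f(s) ds = 240.
L_8 = 213.5.
Error = 240 − 213.5 = 26.5.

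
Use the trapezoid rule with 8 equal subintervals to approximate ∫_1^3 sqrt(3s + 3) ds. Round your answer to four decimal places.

5.9707

Δs = (3 − 1)/8 = 0.25.
f(1) ≈ 2.4495, f(1.25) ≈ 2.5981, f(1.5) ≈ 2.7386, f(1.75) ≈ 2.8723, f(2) ≈ 3.0000, f(2.25) ≈ 3.1225, f(2.5) ≈ 3.2404, f(2.75) ≈ 3.3541, f(3) ≈ 3.4641.
T_8 = (Δs/2)·[f(s_0) + 2f(s_1) + ... + 2f(s_{7}) + f(s_8)].
Sum ≈ 5.9707.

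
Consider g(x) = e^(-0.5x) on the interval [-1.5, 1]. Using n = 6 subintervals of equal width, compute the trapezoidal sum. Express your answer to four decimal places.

3.0319

Δx = (1 − (-1.5))/6 = 5/12.
g(-1.5) ≈ 2.1170, g(-13/12) ≈ 1.7189, g(-2/3) ≈ 1.3956, g(-0.25) ≈ 1.1331, g(1/6) ≈ 0.9200, g(7/12) ≈ 0.7470, g(1) ≈ 0.6065.
T_6 = (Δx/2)·[g(x_0) + 2g(x_1) + ... + 2g(x_{5}) + g(x_6)].
Sum ≈ 3.0319.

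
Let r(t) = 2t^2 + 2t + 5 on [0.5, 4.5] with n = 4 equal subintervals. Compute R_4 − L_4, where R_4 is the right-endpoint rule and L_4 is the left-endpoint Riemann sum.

R_4 = 126.
L_4 = 78.
R_4 − L_4 = 48.

48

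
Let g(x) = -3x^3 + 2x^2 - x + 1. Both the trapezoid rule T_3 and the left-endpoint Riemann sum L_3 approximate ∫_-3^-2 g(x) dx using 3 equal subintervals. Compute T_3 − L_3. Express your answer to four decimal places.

T_3 ≈ 65.370370.
L_3 ≈ 76.703704.
T_3 − L_3 ≈ -11.3333.

-11.3333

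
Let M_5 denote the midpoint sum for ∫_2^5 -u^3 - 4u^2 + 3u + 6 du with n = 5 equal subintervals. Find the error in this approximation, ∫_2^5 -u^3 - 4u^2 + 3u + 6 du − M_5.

Exact integral: ∫_2^5 f(u) du = -258.75.
M_5 = -257.445.
Error = -258.75 − (-257.445) = -1.305.

-1.305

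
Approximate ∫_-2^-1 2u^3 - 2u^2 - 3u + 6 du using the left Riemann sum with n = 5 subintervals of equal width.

-3.44

Δu = (-1 − (-2))/5 = 0.2.
Left endpoints: -2, -1.8, -1.6, -1.4, -1.2.
f(-2) = -12, f(-1.8) = -6.744, f(-1.6) = -2.512, f(-1.4) = 0.792, f(-1.2) = 3.264.
Sum = Δu · [f(-2) + f(-1.8) + f(-1.6) + f(-1.4) + f(-1.2)].
Sum = -3.44.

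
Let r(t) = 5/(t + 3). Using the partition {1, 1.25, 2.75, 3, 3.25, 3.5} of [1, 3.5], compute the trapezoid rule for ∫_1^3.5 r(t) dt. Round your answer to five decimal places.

2.45102

Subinterval widths: 0.25, 1.5, 0.25, 0.25, 0.25.
r(1) = 1.25, r(1.25) = 20/17, r(2.75) = 20/23, r(3) = 5/6, r(3.25) = 0.8, r(3.5) = 10/13.
On each subinterval the trapezoid contributes (Δt_i/2)·[r(t_{i-1}) + r(t_i)].
Sum ≈ 2.45102.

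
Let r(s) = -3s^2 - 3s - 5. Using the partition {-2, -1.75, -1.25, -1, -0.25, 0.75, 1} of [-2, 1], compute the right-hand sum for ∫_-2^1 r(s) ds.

Subinterval widths: 0.25, 0.5, 0.25, 0.75, 1, 0.25.
Right endpoints: -1.75, -1.25, -1, -0.25, 0.75, 1.
r(-1.75) = -8.9375, r(-1.25) = -5.9375, r(-1) = -5, r(-0.25) = -4.4375, r(0.75) = -8.9375, r(1) = -11.
Sum = Σ Δs_i · r(s_i).
Sum = -21.46875.

-21.46875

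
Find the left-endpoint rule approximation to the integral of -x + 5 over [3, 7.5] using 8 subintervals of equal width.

Δx = (7.5 − 3)/8 = 0.5625.
Left endpoints: 3, 3.5625, 4.125, 4.6875, 5.25, 5.8125, 6.375, 6.9375.
f(3) = 2, f(3.5625) = 1.4375, f(4.125) = 0.875, f(4.6875) = 0.3125, f(5.25) = -0.25, f(5.8125) = -0.8125, f(6.375) = -1.375, f(6.9375) = -1.9375.
Sum = Δx · [f(3) + f(3.5625) + f(4.125) + ...].
Sum = 0.140625.

0.140625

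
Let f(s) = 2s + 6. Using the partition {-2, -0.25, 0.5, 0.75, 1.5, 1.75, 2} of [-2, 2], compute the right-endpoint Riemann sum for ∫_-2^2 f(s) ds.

Subinterval widths: 1.75, 0.75, 0.25, 0.75, 0.25, 0.25.
Right endpoints: -0.25, 0.5, 0.75, 1.5, 1.75, 2.
f(-0.25) = 5.5, f(0.5) = 7, f(0.75) = 7.5, f(1.5) = 9, f(1.75) = 9.5, f(2) = 10.
Sum = Σ Δs_i · f(s_i).
Sum = 28.375.

28.375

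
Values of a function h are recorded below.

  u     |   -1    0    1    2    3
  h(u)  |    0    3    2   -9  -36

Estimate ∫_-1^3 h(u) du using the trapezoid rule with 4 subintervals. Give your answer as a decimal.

-22

Δu = 1.
T_4 = (1/2)·[0 + 2·3 + 2·2 + 2·(-9) + (-36)] = -22.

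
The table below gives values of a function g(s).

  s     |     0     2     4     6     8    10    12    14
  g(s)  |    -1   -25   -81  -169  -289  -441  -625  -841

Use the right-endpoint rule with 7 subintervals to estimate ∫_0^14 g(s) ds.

-4942

Δs = 2.
Sum = 2·[(-25) + (-81) + (-169) + (-289) + (-441) + (-625) + (-841)] = -4942.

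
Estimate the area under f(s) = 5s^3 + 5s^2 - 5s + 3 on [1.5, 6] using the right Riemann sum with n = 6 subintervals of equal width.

2376.52734375

Δs = (6 − 1.5)/6 = 0.75.
Right endpoints: 2.25, 3, 3.75, 4.5, 5.25, 6.
f(2.25) = 74.015625, f(3) = 168, f(3.75) = 318.234375, f(4.5) = 537.375, f(5.25) = 838.078125, f(6) = 1233.
Sum = Δs · [f(2.25) + f(3) + f(3.75) + ...].
Sum = 2376.52734375.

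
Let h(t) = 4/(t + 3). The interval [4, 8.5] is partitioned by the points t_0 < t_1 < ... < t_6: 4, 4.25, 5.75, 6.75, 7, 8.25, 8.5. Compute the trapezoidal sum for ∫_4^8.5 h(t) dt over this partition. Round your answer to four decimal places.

Subinterval widths: 0.25, 1.5, 1, 0.25, 1.25, 0.25.
h(4) = 4/7, h(4.25) = 16/29, h(5.75) = 16/35, h(6.75) = 16/39, h(7) = 0.4, h(8.25) = 16/45, h(8.5) = 8/23.
On each subinterval the trapezoid contributes (Δt_i/2)·[h(t_{i-1}) + h(t_i)].
Sum ≈ 1.9922.

1.9922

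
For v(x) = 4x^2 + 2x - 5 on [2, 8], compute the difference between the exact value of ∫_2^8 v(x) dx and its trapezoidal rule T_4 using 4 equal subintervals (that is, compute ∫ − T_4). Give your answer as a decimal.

Exact integral: ∫_2^8 v(x) dx = 702.
T_4 = 711.
Error = 702 − 711 = -9.

-9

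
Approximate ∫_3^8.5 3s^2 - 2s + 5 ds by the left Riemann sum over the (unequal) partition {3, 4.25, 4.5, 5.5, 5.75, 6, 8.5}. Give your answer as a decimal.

Subinterval widths: 1.25, 0.25, 1, 0.25, 0.25, 2.5.
Left endpoints: 3, 4.25, 4.5, 5.5, 5.75, 6.
f(3) = 26, f(4.25) = 50.6875, f(4.5) = 56.75, f(5.5) = 84.75, f(5.75) = 92.6875, f(6) = 101.
Sum = Σ Δs_i · f(s_i).
Sum = 398.78125.

398.78125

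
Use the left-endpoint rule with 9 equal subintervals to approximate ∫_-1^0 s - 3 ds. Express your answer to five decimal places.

Δs = (0 − (-1))/9 = 1/9.
Left endpoints: -1, -8/9, -7/9, -2/3, -5/9, -4/9, -1/3, -2/9, -1/9.
f(-1) = -4, f(-8/9) = -35/9, f(-7/9) = -34/9, f(-2/3) = -11/3, f(-5/9) = -32/9, f(-4/9) = -31/9, f(-1/3) = -10/3, f(-2/9) = -29/9, f(-1/9) = -28/9.
Sum = Δs · [f(-1) + f(-8/9) + f(-7/9) + ...].
Sum ≈ -3.55556.

-3.55556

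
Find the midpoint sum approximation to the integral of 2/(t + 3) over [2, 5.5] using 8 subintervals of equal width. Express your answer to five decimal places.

1.06084

Δt = (5.5 − 2)/8 = 0.4375.
Midpoints: 2.21875, 2.65625, 3.09375, 3.53125, 3.96875, 4.40625, 4.84375, 5.28125.
f(2.21875) = 64/167, f(2.65625) = 64/181, f(3.09375) = 64/195, f(3.53125) = 64/209, f(3.96875) = 64/223, f(4.40625) = 64/237, f(4.84375) = 64/251, f(5.28125) = 64/265.
Sum = Δt · [f(2.21875) + f(2.65625) + f(3.09375) + ...].
Sum ≈ 1.06084.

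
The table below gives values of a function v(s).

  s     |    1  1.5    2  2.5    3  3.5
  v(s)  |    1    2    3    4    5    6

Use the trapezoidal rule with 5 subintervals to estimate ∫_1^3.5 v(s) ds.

8.75

Δs = 0.5.
T_5 = (0.5/2)·[1 + 2·2 + 2·3 + 2·4 + 2·5 + 6] = 8.75.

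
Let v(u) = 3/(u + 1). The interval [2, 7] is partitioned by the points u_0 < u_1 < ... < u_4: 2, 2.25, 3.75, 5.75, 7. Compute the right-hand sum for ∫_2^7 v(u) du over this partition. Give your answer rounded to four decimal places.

2.5358

Subinterval widths: 0.25, 1.5, 2, 1.25.
Right endpoints: 2.25, 3.75, 5.75, 7.
v(2.25) = 12/13, v(3.75) = 12/19, v(5.75) = 4/9, v(7) = 0.375.
Sum = Σ Δu_i · v(u_i).
Sum ≈ 2.5358.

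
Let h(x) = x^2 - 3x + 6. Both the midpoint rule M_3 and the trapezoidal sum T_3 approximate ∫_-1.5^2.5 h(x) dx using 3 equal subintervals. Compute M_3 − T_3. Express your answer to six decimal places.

-1.777778

M_3 ≈ 23.74074074.
T_3 ≈ 25.51851852.
M_3 − T_3 ≈ -1.777778.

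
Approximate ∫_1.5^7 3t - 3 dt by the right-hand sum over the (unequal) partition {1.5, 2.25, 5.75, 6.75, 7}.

Subinterval widths: 0.75, 3.5, 1, 0.25.
Right endpoints: 2.25, 5.75, 6.75, 7.
f(2.25) = 3.75, f(5.75) = 14.25, f(6.75) = 17.25, f(7) = 18.
Sum = Σ Δt_i · f(t_i).
Sum = 74.4375.

74.4375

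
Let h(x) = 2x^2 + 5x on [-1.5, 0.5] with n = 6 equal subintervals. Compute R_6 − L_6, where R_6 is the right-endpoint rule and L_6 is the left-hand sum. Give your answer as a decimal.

R_6 ≈ -1.59259259.
L_6 ≈ -3.59259259.
R_6 − L_6 = 2.

2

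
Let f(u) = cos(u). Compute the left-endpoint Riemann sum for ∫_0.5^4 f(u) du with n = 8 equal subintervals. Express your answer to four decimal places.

Δu = (4 − 0.5)/8 = 0.4375.
Left endpoints: 0.5, 0.9375, 1.375, 1.8125, 2.25, 2.6875, 3.125, 3.5625.
f(0.5) ≈ 0.8776, f(0.9375) ≈ 0.5918, f(1.375) ≈ 0.1945, f(1.8125) ≈ -0.2394, f(2.25) ≈ -0.6282, f(2.6875) ≈ -0.8987, f(3.125) ≈ -0.9999, f(3.5625) ≈ -0.9127.
Sum = Δu · [f(0.5) + f(0.9375) + f(1.375) + ...].
Sum ≈ -0.8815.

-0.8815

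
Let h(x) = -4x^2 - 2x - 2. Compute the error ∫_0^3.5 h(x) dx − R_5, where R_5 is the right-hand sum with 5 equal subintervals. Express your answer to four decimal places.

Exact integral: ∫_0^3.5 h(x) dx ≈ -76.416667.
R_5 = -97.16.
Error ≈ -76.416667 − (-97.16) ≈ 20.7433.

20.7433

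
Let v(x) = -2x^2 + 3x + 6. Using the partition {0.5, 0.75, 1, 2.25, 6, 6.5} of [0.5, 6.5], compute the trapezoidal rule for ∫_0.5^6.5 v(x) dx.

-102.28125

Subinterval widths: 0.25, 0.25, 1.25, 3.75, 0.5.
v(0.5) = 7, v(0.75) = 7.125, v(1) = 7, v(2.25) = 2.625, v(6) = -48, v(6.5) = -59.
On each subinterval the trapezoid contributes (Δx_i/2)·[v(x_{i-1}) + v(x_i)].
Sum = -102.28125.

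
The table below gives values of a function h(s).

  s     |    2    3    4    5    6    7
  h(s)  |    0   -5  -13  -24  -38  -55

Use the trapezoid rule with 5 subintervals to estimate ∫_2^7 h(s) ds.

-107.5

Δs = 1.
T_5 = (1/2)·[0 + 2·(-5) + 2·(-13) + 2·(-24) + 2·(-38) + (-55)] = -107.5.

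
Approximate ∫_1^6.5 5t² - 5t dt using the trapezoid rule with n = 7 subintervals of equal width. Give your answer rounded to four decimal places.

355.7462

Δt = (6.5 − 1)/7 = 11/14.
f(1) = 0, f(25/14) = 1375/196, f(18/7) = 990/49, f(47/14) = 7755/196, f(29/7) = 3190/49, f(69/14) = 18975/196, f(40/7) = 6600/49, f(6.5) = 178.75.
T_7 = (Δt/2)·[f(t_0) + 2f(t_1) + ... + 2f(t_{6}) + f(t_7)].
Sum ≈ 355.7462.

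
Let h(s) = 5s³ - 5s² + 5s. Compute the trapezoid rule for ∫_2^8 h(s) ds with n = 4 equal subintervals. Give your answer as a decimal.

4567.5

Δs = (8 − 2)/4 = 1.5.
h(2) = 30, h(3.5) = 170.625, h(5) = 525, h(6.5) = 1194.375, h(8) = 2280.
T_4 = (Δs/2)·[h(s_0) + 2h(s_1) + 2h(s_2) + 2h(s_3) + h(s_4)].
Sum = 4567.5.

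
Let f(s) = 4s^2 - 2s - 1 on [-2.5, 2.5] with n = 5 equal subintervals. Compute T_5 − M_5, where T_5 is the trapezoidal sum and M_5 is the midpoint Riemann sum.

T_5 = 40.
M_5 = 35.
T_5 − M_5 = 5.

5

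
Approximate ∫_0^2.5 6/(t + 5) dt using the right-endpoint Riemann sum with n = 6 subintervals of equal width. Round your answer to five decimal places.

Δt = (2.5 − 0)/6 = 5/12.
Right endpoints: 5/12, 5/6, 1.25, 5/3, 25/12, 2.5.
f(5/12) = 72/65, f(5/6) = 36/35, f(1.25) = 0.96, f(5/3) = 0.9, f(25/12) = 72/85, f(2.5) = 0.8.
Sum = Δt · [f(5/12) + f(5/6) + f(1.25) + ...].
Sum ≈ 2.35138.

2.35138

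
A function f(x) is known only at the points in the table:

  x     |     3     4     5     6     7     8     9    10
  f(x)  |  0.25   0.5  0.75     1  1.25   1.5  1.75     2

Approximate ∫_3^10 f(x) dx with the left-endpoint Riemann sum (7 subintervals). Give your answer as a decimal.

Δx = 1.
Sum = 1·[0.25 + 0.5 + 0.75 + 1 + 1.25 + 1.5 + 1.75] = 7.

7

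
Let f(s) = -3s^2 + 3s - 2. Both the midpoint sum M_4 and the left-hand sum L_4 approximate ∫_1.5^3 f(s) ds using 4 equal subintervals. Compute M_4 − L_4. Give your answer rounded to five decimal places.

-2.79492

M_4 ≈ -16.4472656.
L_4 = -13.65234375.
M_4 − L_4 ≈ -2.79492.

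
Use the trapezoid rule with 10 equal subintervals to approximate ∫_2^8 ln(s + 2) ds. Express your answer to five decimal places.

Δs = (8 − 2)/10 = 0.6.
f(2) ≈ 1.38629, f(2.6) ≈ 1.52606, f(3.2) ≈ 1.64866, f(3.8) ≈ 1.75786, f(4.4) ≈ 1.85630, f(5) ≈ 1.94591, f(5.6) ≈ 2.02815, f(6.2) ≈ 2.10413, f(6.8) ≈ 2.17475, f(7.4) ≈ 2.24071, f(8) ≈ 2.30259.
T_10 = (Δs/2)·[f(s_0) + 2f(s_1) + ... + 2f(s_{9}) + f(s_10)].
Sum ≈ 11.47618.

11.47618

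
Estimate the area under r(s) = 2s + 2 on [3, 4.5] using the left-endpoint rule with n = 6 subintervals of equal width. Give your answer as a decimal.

13.875

Δs = (4.5 − 3)/6 = 0.25.
Left endpoints: 3, 3.25, 3.5, 3.75, 4, 4.25.
r(3) = 8, r(3.25) = 8.5, r(3.5) = 9, r(3.75) = 9.5, r(4) = 10, r(4.25) = 10.5.
Sum = Δs · [r(3) + r(3.25) + r(3.5) + ...].
Sum = 13.875.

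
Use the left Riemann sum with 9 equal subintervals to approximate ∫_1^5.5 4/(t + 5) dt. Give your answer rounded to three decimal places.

Δt = (5.5 − 1)/9 = 0.5.
Left endpoints: 1, 1.5, 2, 2.5, 3, 3.5, 4, 4.5, 5.
f(1) = 2/3, f(1.5) = 8/13, f(2) = 4/7, f(2.5) = 8/15, f(3) = 0.5, f(3.5) = 8/17, f(4) = 4/9, f(4.5) = 8/19, f(5) = 0.4.
Sum = Δt · [f(1) + f(1.5) + f(2) + ...].
Sum ≈ 2.311.

2.311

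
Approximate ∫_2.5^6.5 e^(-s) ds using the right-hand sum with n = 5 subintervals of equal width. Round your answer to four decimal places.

Δs = (6.5 − 2.5)/5 = 0.8.
Right endpoints: 3.3, 4.1, 4.9, 5.7, 6.5.
f(3.3) ≈ 0.0369, f(4.1) ≈ 0.0166, f(4.9) ≈ 0.0074, f(5.7) ≈ 0.0033, f(6.5) ≈ 0.0015.
Sum = Δs · [f(3.3) + f(4.1) + f(4.9) + f(5.7) + f(6.5)].
Sum ≈ 0.0526.

0.0526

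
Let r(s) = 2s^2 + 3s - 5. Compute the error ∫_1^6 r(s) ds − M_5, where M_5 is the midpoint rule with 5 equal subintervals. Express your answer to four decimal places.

0.8333

Exact integral: ∫_1^6 r(s) ds ≈ 170.833333.
M_5 = 170.
Error ≈ 170.833333 − 170 ≈ 0.8333.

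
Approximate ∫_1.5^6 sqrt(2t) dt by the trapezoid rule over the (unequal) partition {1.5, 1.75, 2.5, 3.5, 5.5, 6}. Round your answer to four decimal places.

12.0889

Subinterval widths: 0.25, 0.75, 1, 2, 0.5.
f(1.5) ≈ 1.7321, f(1.75) ≈ 1.8708, f(2.5) ≈ 2.2361, f(3.5) ≈ 2.6458, f(5.5) ≈ 3.3166, f(6) ≈ 3.4641.
On each subinterval the trapezoid contributes (Δt_i/2)·[f(t_{i-1}) + f(t_i)].
Sum ≈ 12.0889.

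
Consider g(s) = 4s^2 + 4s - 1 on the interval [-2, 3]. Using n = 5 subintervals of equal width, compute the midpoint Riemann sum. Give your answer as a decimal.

50

Δs = (3 − (-2))/5 = 1.
Midpoints: -1.5, -0.5, 0.5, 1.5, 2.5.
g(-1.5) = 2, g(-0.5) = -2, g(0.5) = 2, g(1.5) = 14, g(2.5) = 34.
Sum = Δs · [g(-1.5) + g(-0.5) + g(0.5) + g(1.5) + g(2.5)].
Sum = 50.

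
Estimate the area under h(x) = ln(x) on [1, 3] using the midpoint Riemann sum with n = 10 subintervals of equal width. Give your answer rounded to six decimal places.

Δx = (3 − 1)/10 = 0.2.
Midpoints: 1.1, 1.3, 1.5, 1.7, 1.9, 2.1, 2.3, 2.5, 2.7, 2.9.
h(1.1) ≈ 0.095310, h(1.3) ≈ 0.262364, h(1.5) ≈ 0.405465, h(1.7) ≈ 0.530628, h(1.9) ≈ 0.641854, h(2.1) ≈ 0.741937, h(2.3) ≈ 0.832909, h(2.5) ≈ 0.916291, h(2.7) ≈ 0.993252, h(2.9) ≈ 1.064711.
Sum = Δx · [h(1.1) + h(1.3) + h(1.5) + ...].
Sum ≈ 1.296944.

1.296944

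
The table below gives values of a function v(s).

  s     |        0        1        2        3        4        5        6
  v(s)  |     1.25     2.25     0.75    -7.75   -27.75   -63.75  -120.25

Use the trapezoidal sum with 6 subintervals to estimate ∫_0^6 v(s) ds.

Δs = 1.
T_6 = (1/2)·[1.25 + 2·2.25 + 2·0.75 + 2·(-7.75) + 2·(-27.75) + 2·(-63.75) + (-120.25)] = -155.75.

-155.75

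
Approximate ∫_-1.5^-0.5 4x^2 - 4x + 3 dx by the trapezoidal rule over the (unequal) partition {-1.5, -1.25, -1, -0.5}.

11.4375

Subinterval widths: 0.25, 0.25, 0.5.
f(-1.5) = 18, f(-1.25) = 14.25, f(-1) = 11, f(-0.5) = 6.
On each subinterval the trapezoid contributes (Δx_i/2)·[f(x_{i-1}) + f(x_i)].
Sum = 11.4375.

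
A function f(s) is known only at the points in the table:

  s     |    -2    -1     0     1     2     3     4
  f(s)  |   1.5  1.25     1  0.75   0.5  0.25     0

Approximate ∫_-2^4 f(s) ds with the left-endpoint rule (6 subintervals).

Δs = 1.
Sum = 1·[1.5 + 1.25 + 1 + 0.75 + 0.5 + 0.25] = 5.25.

5.25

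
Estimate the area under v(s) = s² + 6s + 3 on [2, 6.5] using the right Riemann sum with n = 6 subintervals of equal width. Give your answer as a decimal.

242.015625

Δs = (6.5 − 2)/6 = 0.75.
Right endpoints: 2.75, 3.5, 4.25, 5, 5.75, 6.5.
v(2.75) = 27.0625, v(3.5) = 36.25, v(4.25) = 46.5625, v(5) = 58, v(5.75) = 70.5625, v(6.5) = 84.25.
Sum = Δs · [v(2.75) + v(3.5) + v(4.25) + ...].
Sum = 242.015625.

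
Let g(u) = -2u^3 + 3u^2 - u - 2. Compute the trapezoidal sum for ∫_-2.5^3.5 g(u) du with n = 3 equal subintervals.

Δu = (3.5 − (-2.5))/3 = 2.
g(-2.5) = 50.5, g(-0.5) = -0.5, g(1.5) = -3.5, g(3.5) = -54.5.
T_3 = (Δu/2)·[g(u_0) + 2g(u_1) + 2g(u_2) + g(u_3)].
Sum = -12.

-12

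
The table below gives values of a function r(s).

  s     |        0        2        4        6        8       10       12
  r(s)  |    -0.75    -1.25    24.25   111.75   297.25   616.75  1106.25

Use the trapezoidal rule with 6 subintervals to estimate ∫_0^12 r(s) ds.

Δs = 2.
T_6 = (2/2)·[(-0.75) + 2·(-1.25) + 2·24.25 + 2·111.75 + 2·297.25 + 2·616.75 + 1106.25] = 3203.

3203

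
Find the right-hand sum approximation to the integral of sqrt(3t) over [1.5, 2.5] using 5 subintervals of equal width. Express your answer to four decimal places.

2.5042

Δt = (2.5 − 1.5)/5 = 0.2.
Right endpoints: 1.7, 1.9, 2.1, 2.3, 2.5.
f(1.7) ≈ 2.2583, f(1.9) ≈ 2.3875, f(2.1) ≈ 2.5100, f(2.3) ≈ 2.6268, f(2.5) ≈ 2.7386.
Sum = Δt · [f(1.7) + f(1.9) + f(2.1) + f(2.3) + f(2.5)].
Sum ≈ 2.5042.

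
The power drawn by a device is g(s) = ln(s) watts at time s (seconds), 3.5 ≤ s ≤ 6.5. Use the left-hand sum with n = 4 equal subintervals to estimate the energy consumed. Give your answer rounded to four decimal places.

Δs = (6.5 − 3.5)/4 = 0.75.
Left endpoints: 3.5, 4.25, 5, 5.75.
g(3.5) ≈ 1.2528, g(4.25) ≈ 1.4469, g(5) ≈ 1.6094, g(5.75) ≈ 1.7492.
Sum = Δs · [g(3.5) + g(4.25) + g(5) + g(5.75)].
Sum ≈ 4.5437.

4.5437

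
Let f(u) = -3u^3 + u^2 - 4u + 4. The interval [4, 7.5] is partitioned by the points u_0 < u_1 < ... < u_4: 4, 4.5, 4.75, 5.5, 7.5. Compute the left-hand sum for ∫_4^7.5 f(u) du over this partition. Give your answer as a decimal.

Subinterval widths: 0.5, 0.25, 0.75, 2.
Left endpoints: 4, 4.5, 4.75, 5.5.
f(4) = -188, f(4.5) = -267.125, f(4.75) = -313.953125, f(5.5) = -486.875.
Sum = Σ Δu_i · f(u_i).
Sum = -1369.99609375.

-1369.99609375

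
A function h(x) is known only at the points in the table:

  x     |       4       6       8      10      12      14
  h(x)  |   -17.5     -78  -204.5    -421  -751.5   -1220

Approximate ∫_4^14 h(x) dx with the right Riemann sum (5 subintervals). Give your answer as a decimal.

-5350

Δx = 2.
Sum = 2·[(-78) + (-204.5) + (-421) + (-751.5) + (-1220)] = -5350.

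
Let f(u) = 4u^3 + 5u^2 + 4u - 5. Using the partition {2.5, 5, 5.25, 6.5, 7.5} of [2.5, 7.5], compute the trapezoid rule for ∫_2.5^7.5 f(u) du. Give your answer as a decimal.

Subinterval widths: 2.5, 0.25, 1.25, 1.
f(2.5) = 98.75, f(5) = 640, f(5.25) = 732.625, f(6.5) = 1330.75, f(7.5) = 1993.75.
On each subinterval the trapezoid contributes (Δu_i/2)·[f(u_{i-1}) + f(u_i)].
Sum = 4046.875.

4046.875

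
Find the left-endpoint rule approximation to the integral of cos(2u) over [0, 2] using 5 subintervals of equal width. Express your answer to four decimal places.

Δu = (2 − 0)/5 = 0.4.
Left endpoints: 0, 0.4, 0.8, 1.2, 1.6.
f(0) ≈ 1.0000, f(0.4) ≈ 0.6967, f(0.8) ≈ -0.0292, f(1.2) ≈ -0.7374, f(1.6) ≈ -0.9983.
Sum = Δu · [f(0) + f(0.4) + f(0.8) + f(1.2) + f(1.6)].
Sum ≈ -0.0273.

-0.0273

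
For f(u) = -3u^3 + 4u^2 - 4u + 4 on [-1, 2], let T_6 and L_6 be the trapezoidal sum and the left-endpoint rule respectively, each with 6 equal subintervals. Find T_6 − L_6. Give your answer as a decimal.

-6.75

T_6 = 6.6875.
L_6 = 13.4375.
T_6 − L_6 = -6.75.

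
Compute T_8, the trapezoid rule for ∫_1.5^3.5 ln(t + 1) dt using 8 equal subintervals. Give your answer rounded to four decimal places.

Δt = (3.5 − 1.5)/8 = 0.25.
f(1.5) ≈ 0.9163, f(1.75) ≈ 1.0116, f(2) ≈ 1.0986, f(2.25) ≈ 1.1787, f(2.5) ≈ 1.2528, f(2.75) ≈ 1.3218, f(3) ≈ 1.3863, f(3.25) ≈ 1.4469, f(3.5) ≈ 1.5041.
T_8 = (Δt/2)·[f(t_0) + 2f(t_1) + ... + 2f(t_{7}) + f(t_8)].
Sum ≈ 2.4767.

2.4767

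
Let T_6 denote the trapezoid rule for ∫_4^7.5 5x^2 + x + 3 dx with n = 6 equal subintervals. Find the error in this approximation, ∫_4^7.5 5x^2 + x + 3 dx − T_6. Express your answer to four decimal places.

Exact integral: ∫_4^7.5 f(x) dx ≈ 627.083333.
T_6 ≈ 628.075810.
Error ≈ 627.083333 − 628.075810 ≈ -0.9925.

-0.9925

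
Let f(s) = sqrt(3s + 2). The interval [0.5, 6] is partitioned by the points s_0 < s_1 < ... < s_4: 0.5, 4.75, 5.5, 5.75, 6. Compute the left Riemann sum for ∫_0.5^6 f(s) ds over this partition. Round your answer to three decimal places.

Subinterval widths: 4.25, 0.75, 0.25, 0.25.
Left endpoints: 0.5, 4.75, 5.5, 5.75.
f(0.5) ≈ 1.871, f(4.75) ≈ 4.031, f(5.5) ≈ 4.301, f(5.75) ≈ 4.387.
Sum = Σ Δs_i · f(s_i).
Sum ≈ 13.147.

13.147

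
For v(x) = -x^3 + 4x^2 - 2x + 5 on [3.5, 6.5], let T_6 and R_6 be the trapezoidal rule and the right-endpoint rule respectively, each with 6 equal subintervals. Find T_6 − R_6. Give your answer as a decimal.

29.4375

T_6 = -116.125.
R_6 = -145.5625.
T_6 − R_6 = 29.4375.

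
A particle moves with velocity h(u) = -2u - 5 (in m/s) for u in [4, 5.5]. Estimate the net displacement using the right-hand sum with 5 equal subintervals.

Δu = (5.5 − 4)/5 = 0.3.
Right endpoints: 4.3, 4.6, 4.9, 5.2, 5.5.
h(4.3) = -13.6, h(4.6) = -14.2, h(4.9) = -14.8, h(5.2) = -15.4, h(5.5) = -16.
Sum = Δu · [h(4.3) + h(4.6) + h(4.9) + h(5.2) + h(5.5)].
Sum = -22.2.

-22.2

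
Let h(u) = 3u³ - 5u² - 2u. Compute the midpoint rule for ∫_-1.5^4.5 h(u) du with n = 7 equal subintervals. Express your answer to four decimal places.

125.1276

Δu = (4.5 − (-1.5))/7 = 6/7.
Midpoints: -15/14, -3/14, 9/14, 1.5, 33/14, 45/14, 57/14.
h(-15/14) = -19995/2744, h(-3/14) = 465/2744, h(9/14) = -7011/2744, h(1.5) = -4.125, h(33/14) = 18645/2744, h(45/14) = 113985/2744, h(57/14) = 305805/2744.
Sum = Δu · [h(-15/14) + h(-3/14) + h(9/14) + ...].
Sum ≈ 125.1276.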